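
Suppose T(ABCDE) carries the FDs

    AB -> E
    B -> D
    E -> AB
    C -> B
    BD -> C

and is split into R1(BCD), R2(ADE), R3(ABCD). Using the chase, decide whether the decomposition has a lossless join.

Chase test. Columns are ABCDE; row i has aⱼ where attribute j ∈ Ri, else bᵢⱼ.
Initial tableau (one row per fragment):
  row 1: b11 a2 a3 a4 b15
  row 2: a1 b22 b23 a4 a5
  row 3: a1 a2 a3 a4 b35
No row becomes fully distinguished — the join is lossy.

No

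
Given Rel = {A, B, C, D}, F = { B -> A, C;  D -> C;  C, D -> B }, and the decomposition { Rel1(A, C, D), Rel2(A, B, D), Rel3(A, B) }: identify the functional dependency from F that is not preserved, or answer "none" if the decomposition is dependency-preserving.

B -> A, C

Check B → A, C: no single fragment contains all of {A, B, C}, and the restricted closure of {B} across the fragments never reaches {A, C}.
D → C is preserved.
C, D → B is preserved.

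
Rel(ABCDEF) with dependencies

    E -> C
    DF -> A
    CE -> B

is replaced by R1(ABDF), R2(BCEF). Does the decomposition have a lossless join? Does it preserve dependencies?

lossy but dependency-preserving

Lossless test: (BF)⁺ = {BF}, which is a superkey of neither fragment — lossy.
Dependency preservation: every FD's attributes lie within a single fragment, so each can be enforced locally — preserved.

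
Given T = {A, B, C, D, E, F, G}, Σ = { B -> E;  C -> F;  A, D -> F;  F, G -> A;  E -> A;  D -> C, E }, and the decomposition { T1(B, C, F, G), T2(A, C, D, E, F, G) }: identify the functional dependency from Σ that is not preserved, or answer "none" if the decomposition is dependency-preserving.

B -> E

Check B → E: no single fragment contains all of {B, E}, and the restricted closure of {B} across the fragments never reaches {E}.
C → F is preserved.
A, D → F is preserved.
F, G → A is preserved.
E → A is preserved.
D → C, E is preserved.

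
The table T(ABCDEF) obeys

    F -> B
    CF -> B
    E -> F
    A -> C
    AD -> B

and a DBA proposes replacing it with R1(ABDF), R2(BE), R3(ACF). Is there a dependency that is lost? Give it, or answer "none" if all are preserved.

E -> F

Check E → F: no single fragment contains all of {EF}, and the restricted closure of {E} across the fragments never reaches {F}.
F → B is preserved.
CF → B is preserved.
A → C is preserved.
AD → B is preserved.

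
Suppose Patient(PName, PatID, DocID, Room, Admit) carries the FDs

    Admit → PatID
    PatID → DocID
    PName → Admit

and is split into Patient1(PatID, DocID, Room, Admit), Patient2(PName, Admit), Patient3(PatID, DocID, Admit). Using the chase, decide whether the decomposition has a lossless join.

No

Chase test. Columns are PName, PatID, DocID, Room, Admit; row i has aⱼ where attribute j ∈ Patienti, else bᵢⱼ.
Initial tableau (one row per fragment):
  row 1: b11 a2 a3 a4 a5
  row 2: a1 b22 b23 b24 a5
  row 3: b31 a2 a3 b34 a5
Rows 1 and 2 agree on Admit; apply Admit→PatID and equate their PatID entries.
Rows 1 and 2 agree on PatID; apply PatID→DocID and equate their DocID entries.
No row becomes fully distinguished — the join is lossy.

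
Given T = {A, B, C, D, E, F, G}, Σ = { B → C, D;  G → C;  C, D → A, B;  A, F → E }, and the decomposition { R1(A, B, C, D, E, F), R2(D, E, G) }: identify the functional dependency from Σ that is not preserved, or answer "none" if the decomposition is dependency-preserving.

Check G → C: no single fragment contains all of {C, G}, and the restricted closure of {G} across the fragments never reaches {C}.
B → C, D is preserved.
C, D → A, B is preserved.
A, F → E is preserved.

G → C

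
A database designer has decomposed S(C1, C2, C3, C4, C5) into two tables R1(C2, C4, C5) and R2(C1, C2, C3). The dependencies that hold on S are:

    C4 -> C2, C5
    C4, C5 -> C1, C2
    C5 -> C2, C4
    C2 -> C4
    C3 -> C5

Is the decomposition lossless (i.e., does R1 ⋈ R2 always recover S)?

Yes

Common attributes: R1 ∩ R2 = {C2}.
Closure of {C2}: C2 → C4 applies, adding C4; C4 → C2, C5 applies, adding C5; C4, C5 → C1, C2 applies, adding C1. So (C2)⁺ = {C1, C2, C4, C5}.
This closure contains every attribute of R1, so R1 ∩ R2 → R1. The join is lossless.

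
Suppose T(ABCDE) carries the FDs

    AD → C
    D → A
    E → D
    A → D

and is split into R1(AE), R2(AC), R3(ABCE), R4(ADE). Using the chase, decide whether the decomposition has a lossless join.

Yes

Chase test. Columns are ABCDE; row i has aⱼ where attribute j ∈ Ri, else bᵢⱼ.
Initial tableau (one row per fragment):
  row 1: a1 b12 b13 b14 a5
  row 2: a1 b22 a3 b24 b25
  row 3: a1 a2 a3 b34 a5
  row 4: a1 b42 b43 a4 a5
Rows 1 and 3 agree on E; apply E→D and equate their D entries.
Rows 1 and 4 agree on E; apply E→D and equate their D entries.
Rows 1 and 2 agree on A; apply A→D and equate their D entries.
Rows 1 and 2 agree on AD; apply AD→C and equate their C entries.
Rows 1 and 4 agree on AD; apply AD→C and equate their C entries.
Row 3 is now all distinguished symbols — the join is lossless.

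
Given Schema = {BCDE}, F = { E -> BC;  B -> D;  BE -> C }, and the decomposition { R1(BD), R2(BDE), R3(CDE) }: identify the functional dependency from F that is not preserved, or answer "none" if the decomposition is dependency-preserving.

none

E → BC: restricted closure across fragments reaches BC.
B → D lies within R1.
BE → C: restricted closure across fragments reaches C.
Every dependency is enforceable on the fragments, so the decomposition is dependency-preserving.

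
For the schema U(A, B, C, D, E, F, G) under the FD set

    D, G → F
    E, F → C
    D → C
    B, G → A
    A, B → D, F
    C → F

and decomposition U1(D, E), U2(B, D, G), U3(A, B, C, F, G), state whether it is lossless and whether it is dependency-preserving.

lossy and not dependency-preserving

Lossless test (chase): Rows 1 and 2 agree on D; apply D→C and equate their C entries. Rows 2 and 3 agree on B, G; apply B, G→A and equate their A entries. Rows 2 and 3 agree on A, B; apply A, B→D, F and equate their D, F entries. Rows 1 and 2 agree on C; apply C→F and equate their F entries. Rows 1 and 3 agree on D; apply D→C and equate their C entries. No row becomes fully distinguished — the join is lossy.
Dependency preservation: the restricted closure of {D, G} across the fragments never reaches {F}, so D, G → F cannot be enforced without a join — not preserved.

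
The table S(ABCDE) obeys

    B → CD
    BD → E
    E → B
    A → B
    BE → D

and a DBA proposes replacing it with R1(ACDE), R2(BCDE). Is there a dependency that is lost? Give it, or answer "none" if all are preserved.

none

B → CD lies within R2.
BD → E lies within R2.
E → B lies within R2.
A → B: restricted closure across fragments reaches B.
BE → D lies within R2.
Every dependency is enforceable on the fragments, so the decomposition is dependency-preserving.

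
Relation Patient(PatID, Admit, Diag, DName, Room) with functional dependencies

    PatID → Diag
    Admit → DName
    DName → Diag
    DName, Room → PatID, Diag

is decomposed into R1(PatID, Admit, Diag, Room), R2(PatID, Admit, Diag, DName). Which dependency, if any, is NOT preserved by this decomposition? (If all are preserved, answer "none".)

Check DName, Room → PatID, Diag: no single fragment contains all of {PatID, Diag, DName, Room}, and the restricted closure of {DName, Room} across the fragments never reaches {PatID, Diag}.
PatID → Diag is preserved.
Admit → DName is preserved.
DName → Diag is preserved.

DName, Room → PatID, Diag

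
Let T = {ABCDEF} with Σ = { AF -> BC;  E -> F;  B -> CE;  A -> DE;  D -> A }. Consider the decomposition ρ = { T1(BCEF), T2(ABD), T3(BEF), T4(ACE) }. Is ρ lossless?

Yes

Chase test. Columns are ABCDEF; row i has aⱼ where attribute j ∈ Ti, else bᵢⱼ.
Initial tableau (one row per fragment):
  row 1: b11 a2 a3 b14 a5 a6
  row 2: a1 a2 b23 a4 b25 b26
  row 3: b31 a2 b33 b34 a5 a6
  row 4: a1 b42 a3 b44 a5 b46
Rows 1 and 4 agree on E; apply E→F and equate their F entries.
Rows 1 and 2 agree on B; apply B→CE and equate their CE entries.
Rows 1 and 3 agree on B; apply B→CE and equate their CE entries.
Rows 2 and 4 agree on A; apply A→DE and equate their DE entries.
Rows 1 and 2 agree on E; apply E→F and equate their F entries.
Rows 2 and 4 agree on AF; apply AF→BC and equate their BC entries.
Row 2 is now all distinguished symbols — the join is lossless.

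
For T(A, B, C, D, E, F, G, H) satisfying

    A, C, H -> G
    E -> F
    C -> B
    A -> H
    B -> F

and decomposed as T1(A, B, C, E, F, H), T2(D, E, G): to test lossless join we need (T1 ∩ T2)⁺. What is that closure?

T1 ∩ T2 = {E}.
E → F applies, adding F
Closure: {E, F}.

E, F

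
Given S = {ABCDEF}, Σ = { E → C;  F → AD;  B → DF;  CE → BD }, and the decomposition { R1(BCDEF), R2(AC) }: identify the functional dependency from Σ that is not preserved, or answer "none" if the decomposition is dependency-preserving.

F → AD

Check F → AD: no single fragment contains all of {ADF}, and the restricted closure of {F} across the fragments never reaches {AD}.
E → C is preserved.
B → DF is preserved.
CE → BD is preserved.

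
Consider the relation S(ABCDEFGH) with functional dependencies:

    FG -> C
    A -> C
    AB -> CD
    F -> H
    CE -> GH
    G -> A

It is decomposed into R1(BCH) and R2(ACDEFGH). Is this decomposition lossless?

No

Common attributes: R1 ∩ R2 = {CH}.
No dependency enlarges {CH}, so (CH)⁺ = {CH}.
The closure contains neither all of R1 = {BCH} nor all of R2 = {ACDEFGH}, so the common attributes are not a superkey of either fragment. The join is lossy.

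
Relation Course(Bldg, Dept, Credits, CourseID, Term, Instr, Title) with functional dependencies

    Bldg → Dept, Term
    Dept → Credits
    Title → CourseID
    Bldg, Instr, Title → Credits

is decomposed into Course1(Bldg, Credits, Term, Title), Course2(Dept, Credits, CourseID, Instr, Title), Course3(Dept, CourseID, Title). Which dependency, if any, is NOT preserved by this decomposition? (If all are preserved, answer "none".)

Check Bldg → Dept, Term: no single fragment contains all of {Bldg, Dept, Term}, and the restricted closure of {Bldg} across the fragments never reaches {Dept, Term}.
Dept → Credits is preserved.
Title → CourseID is preserved.
Bldg, Instr, Title → Credits is preserved.

Bldg → Dept, Term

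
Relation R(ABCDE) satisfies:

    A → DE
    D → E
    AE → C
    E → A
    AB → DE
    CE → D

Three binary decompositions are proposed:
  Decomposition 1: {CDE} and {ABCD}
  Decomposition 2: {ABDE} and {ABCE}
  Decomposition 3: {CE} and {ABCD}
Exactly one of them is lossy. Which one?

Decomposition 3

Decomposition 1: common = {CD}, closure = {ACDE} → lossless.
Decomposition 2: common = {ABE}, closure = {ABCDE} → lossless.
Decomposition 3: common = {C}, closure = {C} → lossy.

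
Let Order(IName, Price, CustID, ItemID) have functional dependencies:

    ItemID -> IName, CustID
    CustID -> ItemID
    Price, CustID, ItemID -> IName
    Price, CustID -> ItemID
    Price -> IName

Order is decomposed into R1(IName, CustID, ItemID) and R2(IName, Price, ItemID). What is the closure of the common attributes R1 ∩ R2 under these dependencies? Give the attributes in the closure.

IName, CustID, ItemID

R1 ∩ R2 = {IName, ItemID}.
ItemID → IName, CustID applies, adding CustID
Closure: {IName, CustID, ItemID}.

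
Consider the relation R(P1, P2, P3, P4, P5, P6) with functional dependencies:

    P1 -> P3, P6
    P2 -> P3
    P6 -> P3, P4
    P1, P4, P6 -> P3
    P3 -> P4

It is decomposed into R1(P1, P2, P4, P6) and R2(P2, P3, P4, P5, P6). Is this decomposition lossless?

Common attributes: R1 ∩ R2 = {P2, P4, P6}.
Closure of {P2, P4, P6}: P2 → P3 applies, adding P3. So (P2, P4, P6)⁺ = {P2, P3, P4, P6}.
The closure contains neither all of R1 = {P1, P2, P4, P6} nor all of R2 = {P2, P3, P4, P5, P6}, so the common attributes are not a superkey of either fragment. The join is lossy.

No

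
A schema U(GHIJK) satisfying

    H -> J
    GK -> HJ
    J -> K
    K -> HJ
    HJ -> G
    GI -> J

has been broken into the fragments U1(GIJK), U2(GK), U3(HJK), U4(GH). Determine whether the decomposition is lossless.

Yes

Chase test. Columns are GHIJK; row i has aⱼ where attribute j ∈ Ui, else bᵢⱼ.
Initial tableau (one row per fragment):
  row 1: a1 b12 a3 a4 a5
  row 2: a1 b22 b23 b24 a5
  row 3: b31 a2 b33 a4 a5
  row 4: a1 a2 b43 b44 b45
Rows 3 and 4 agree on H; apply H→J and equate their J entries.
Rows 1 and 2 agree on GK; apply GK→HJ and equate their HJ entries.
Rows 1 and 4 agree on J; apply J→K and equate their K entries.
Rows 1 and 3 agree on K; apply K→HJ and equate their HJ entries.
Rows 1 and 3 agree on HJ; apply HJ→G and equate their G entries.
Row 1 is now all distinguished symbols — the join is lossless.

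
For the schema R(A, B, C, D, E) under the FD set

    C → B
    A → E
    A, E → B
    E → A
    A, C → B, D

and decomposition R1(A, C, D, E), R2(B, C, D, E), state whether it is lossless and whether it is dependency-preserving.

lossless and dependency-preserving

Lossless test: (C, D, E)⁺ = {A, B, C, D, E}, which contains all of one fragment — lossless.
Dependency preservation: A, E → B; A, C → B, D are not contained in any single fragment, but the restricted closure of each left-hand side across the fragments still reaches the right-hand side; the remaining FDs each lie inside some fragment. All dependencies are preserved.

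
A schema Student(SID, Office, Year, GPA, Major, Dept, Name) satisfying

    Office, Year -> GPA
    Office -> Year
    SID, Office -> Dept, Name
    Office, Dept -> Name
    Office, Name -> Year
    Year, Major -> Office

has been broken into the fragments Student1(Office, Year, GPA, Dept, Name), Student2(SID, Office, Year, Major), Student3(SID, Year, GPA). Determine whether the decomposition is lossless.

Chase test. Columns are SID, Office, Year, GPA, Major, Dept, Name; row i has aⱼ where attribute j ∈ Studenti, else bᵢⱼ.
Initial tableau (one row per fragment):
  row 1: b11 a2 a3 a4 b15 a6 a7
  row 2: a1 a2 a3 b24 a5 b26 b27
  row 3: a1 b32 a3 a4 b35 b36 b37
Rows 1 and 2 agree on Office, Year; apply Office, Year→GPA and equate their GPA entries.
No row becomes fully distinguished — the join is lossy.

No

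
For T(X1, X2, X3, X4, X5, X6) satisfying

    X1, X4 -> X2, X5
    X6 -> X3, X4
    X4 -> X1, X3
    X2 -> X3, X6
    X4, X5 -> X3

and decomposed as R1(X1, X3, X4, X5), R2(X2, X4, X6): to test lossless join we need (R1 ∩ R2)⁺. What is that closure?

R1 ∩ R2 = {X4}.
X4 → X1, X3 applies, adding X1, X3
X1, X4 → X2, X5 applies, adding X2, X5
X2 → X3, X6 applies, adding X6
Closure: {X1, X2, X3, X4, X5, X6}.

X1, X2, X3, X4, X5, X6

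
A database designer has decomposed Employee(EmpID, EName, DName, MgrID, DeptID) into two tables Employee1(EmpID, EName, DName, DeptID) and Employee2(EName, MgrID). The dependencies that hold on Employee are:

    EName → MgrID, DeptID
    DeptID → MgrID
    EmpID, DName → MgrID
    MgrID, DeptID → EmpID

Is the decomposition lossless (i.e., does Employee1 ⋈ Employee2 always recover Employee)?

Common attributes: Employee1 ∩ Employee2 = {EName}.
Closure of {EName}: EName → MgrID, DeptID applies, adding MgrID, DeptID; MgrID, DeptID → EmpID applies, adding EmpID. So (EName)⁺ = {EmpID, EName, MgrID, DeptID}.
This closure contains every attribute of Employee2, so Employee1 ∩ Employee2 → Employee2. The join is lossless.

Yes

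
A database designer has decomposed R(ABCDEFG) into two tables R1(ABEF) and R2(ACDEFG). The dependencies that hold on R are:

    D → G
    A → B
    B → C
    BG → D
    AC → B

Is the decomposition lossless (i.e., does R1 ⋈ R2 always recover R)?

Common attributes: R1 ∩ R2 = {AEF}.
Closure of {AEF}: A → B applies, adding B; B → C applies, adding C. So (AEF)⁺ = {ABCEF}.
This closure contains every attribute of R1, so R1 ∩ R2 → R1. The join is lossless.

Yes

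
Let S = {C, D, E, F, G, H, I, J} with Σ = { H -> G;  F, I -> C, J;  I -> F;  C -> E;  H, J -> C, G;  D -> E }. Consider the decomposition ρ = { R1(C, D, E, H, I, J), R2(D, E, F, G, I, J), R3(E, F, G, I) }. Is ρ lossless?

Chase test. Columns are C, D, E, F, G, H, I, J; row i has aⱼ where attribute j ∈ Ri, else bᵢⱼ.
Initial tableau (one row per fragment):
  row 1: a1 a2 a3 b14 b15 a6 a7 a8
  row 2: b21 a2 a3 a4 a5 b26 a7 a8
  row 3: b31 b32 a3 a4 a5 b36 a7 b38
Rows 2 and 3 agree on F, I; apply F, I→C, J and equate their C, J entries.
Rows 1 and 2 agree on I; apply I→F and equate their F entries.
Rows 1 and 2 agree on F, I; apply F, I→C, J and equate their C, J entries.
No row becomes fully distinguished — the join is lossy.

No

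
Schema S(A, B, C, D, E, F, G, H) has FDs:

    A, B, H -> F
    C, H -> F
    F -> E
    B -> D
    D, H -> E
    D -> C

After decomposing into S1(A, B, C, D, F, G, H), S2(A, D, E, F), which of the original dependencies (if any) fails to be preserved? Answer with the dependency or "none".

A, B, H → F lies within S1.
C, H → F lies within S1.
F → E lies within S2.
B → D lies within S1.
D, H → E: restricted closure across fragments reaches E.
D → C lies within S1.
Every dependency is enforceable on the fragments, so the decomposition is dependency-preserving.

none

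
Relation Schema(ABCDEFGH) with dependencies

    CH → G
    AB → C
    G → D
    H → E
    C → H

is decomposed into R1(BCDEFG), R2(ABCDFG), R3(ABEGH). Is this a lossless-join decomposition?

Chase test. Columns are ABCDEFGH; row i has aⱼ where attribute j ∈ Ri, else bᵢⱼ.
Initial tableau (one row per fragment):
  row 1: b11 a2 a3 a4 a5 a6 a7 b18
  row 2: a1 a2 a3 a4 b25 a6 a7 b28
  row 3: a1 a2 b33 b34 a5 b36 a7 a8
Rows 2 and 3 agree on AB; apply AB→C and equate their C entries.
Rows 1 and 3 agree on G; apply G→D and equate their D entries.
Rows 1 and 2 agree on C; apply C→H and equate their H entries.
Rows 1 and 3 agree on C; apply C→H and equate their H entries.
Rows 1 and 2 agree on H; apply H→E and equate their E entries.
Row 2 is now all distinguished symbols — the join is lossless.

Yes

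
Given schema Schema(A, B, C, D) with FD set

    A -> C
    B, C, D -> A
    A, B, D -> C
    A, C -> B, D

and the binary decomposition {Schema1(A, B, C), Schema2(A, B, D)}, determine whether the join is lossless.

Common attributes: Schema1 ∩ Schema2 = {A, B}.
Closure of {A, B}: A → C applies, adding C; A, C → B, D applies, adding D. So (A, B)⁺ = {A, B, C, D}.
This closure contains every attribute of Schema1, so Schema1 ∩ Schema2 → Schema1. The join is lossless.

Yes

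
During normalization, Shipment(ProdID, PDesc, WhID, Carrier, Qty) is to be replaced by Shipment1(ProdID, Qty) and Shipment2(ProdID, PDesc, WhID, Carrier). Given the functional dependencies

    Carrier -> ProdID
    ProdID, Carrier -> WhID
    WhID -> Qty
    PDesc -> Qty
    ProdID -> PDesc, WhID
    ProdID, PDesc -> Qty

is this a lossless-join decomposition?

Common attributes: Shipment1 ∩ Shipment2 = {ProdID}.
Closure of {ProdID}: ProdID → PDesc, WhID applies, adding PDesc, WhID; ProdID, PDesc → Qty applies, adding Qty. So (ProdID)⁺ = {ProdID, PDesc, WhID, Qty}.
This closure contains every attribute of Shipment1, so Shipment1 ∩ Shipment2 → Shipment1. The join is lossless.

Yes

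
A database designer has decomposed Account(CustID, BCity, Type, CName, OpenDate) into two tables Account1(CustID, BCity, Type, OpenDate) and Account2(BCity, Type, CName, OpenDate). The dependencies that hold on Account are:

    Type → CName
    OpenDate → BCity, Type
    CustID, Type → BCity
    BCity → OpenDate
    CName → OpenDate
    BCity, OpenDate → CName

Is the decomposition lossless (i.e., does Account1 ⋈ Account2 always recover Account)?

Yes

Common attributes: Account1 ∩ Account2 = {BCity, Type, OpenDate}.
Closure of {BCity, Type, OpenDate}: Type → CName applies, adding CName. So (BCity, Type, OpenDate)⁺ = {BCity, Type, CName, OpenDate}.
This closure contains every attribute of Account2, so Account1 ∩ Account2 → Account2. The join is lossless.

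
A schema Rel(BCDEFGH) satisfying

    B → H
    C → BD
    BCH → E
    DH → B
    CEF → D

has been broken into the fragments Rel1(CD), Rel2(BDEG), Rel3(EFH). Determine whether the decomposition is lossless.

No

Chase test. Columns are BCDEFGH; row i has aⱼ where attribute j ∈ Reli, else bᵢⱼ.
Initial tableau (one row per fragment):
  row 1: b11 a2 a3 b14 b15 b16 b17
  row 2: a1 b22 a3 a4 b25 a6 b27
  row 3: b31 b32 b33 a4 a5 b36 a7
No row becomes fully distinguished — the join is lossy.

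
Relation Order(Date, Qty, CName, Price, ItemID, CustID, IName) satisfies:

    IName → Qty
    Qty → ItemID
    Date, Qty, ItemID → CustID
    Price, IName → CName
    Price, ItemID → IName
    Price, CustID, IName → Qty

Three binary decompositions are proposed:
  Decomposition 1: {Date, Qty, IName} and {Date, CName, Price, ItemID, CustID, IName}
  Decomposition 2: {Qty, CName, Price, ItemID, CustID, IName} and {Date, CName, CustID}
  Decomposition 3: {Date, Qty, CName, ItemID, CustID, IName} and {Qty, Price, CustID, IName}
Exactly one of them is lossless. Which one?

Decomposition 1

Decomposition 1: common = {Date, IName}, closure = {Date, Qty, ItemID, CustID, IName} → lossless.
Decomposition 2: common = {CName, CustID}, closure = {CName, CustID} → lossy.
Decomposition 3: common = {Qty, CustID, IName}, closure = {Qty, ItemID, CustID, IName} → lossy.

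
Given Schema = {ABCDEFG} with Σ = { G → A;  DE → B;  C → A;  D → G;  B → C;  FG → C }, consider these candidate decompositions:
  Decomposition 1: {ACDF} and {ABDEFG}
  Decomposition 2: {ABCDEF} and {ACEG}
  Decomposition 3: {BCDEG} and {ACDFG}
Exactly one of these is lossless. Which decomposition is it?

Decomposition 1

Decomposition 1: common = {ADF}, closure = {ACDFG} → lossless.
Decomposition 2: common = {ACE}, closure = {ACE} → lossy.
Decomposition 3: common = {CDG}, closure = {ACDG} → lossy.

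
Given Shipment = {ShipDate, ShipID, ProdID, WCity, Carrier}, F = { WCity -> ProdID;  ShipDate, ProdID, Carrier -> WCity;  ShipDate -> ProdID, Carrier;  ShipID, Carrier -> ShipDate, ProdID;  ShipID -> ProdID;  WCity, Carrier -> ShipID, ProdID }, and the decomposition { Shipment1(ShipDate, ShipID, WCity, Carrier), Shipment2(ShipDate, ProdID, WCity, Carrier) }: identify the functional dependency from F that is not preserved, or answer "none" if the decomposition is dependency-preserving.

ShipID -> ProdID

Check ShipID → ProdID: no single fragment contains all of {ShipID, ProdID}, and the restricted closure of {ShipID} across the fragments never reaches {ProdID}.
WCity → ProdID is preserved.
ShipDate, ProdID, Carrier → WCity is preserved.
ShipDate → ProdID, Carrier is preserved.
ShipID, Carrier → ShipDate, ProdID is preserved.
WCity, Carrier → ShipID, ProdID is preserved.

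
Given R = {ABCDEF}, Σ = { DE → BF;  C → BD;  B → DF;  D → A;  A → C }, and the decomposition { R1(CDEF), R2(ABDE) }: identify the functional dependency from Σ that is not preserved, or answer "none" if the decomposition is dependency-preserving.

DE → BF: restricted closure across fragments reaches BF.
C → BD: restricted closure across fragments reaches BD.
B → DF: restricted closure across fragments reaches DF.
D → A lies within R2.
A → C: restricted closure across fragments reaches C.
Every dependency is enforceable on the fragments, so the decomposition is dependency-preserving.

none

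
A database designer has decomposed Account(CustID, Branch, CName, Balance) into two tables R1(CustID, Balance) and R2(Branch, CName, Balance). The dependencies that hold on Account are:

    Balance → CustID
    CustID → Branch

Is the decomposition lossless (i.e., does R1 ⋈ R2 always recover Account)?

Yes

Common attributes: R1 ∩ R2 = {Balance}.
Closure of {Balance}: Balance → CustID applies, adding CustID; CustID → Branch applies, adding Branch. So (Balance)⁺ = {CustID, Branch, Balance}.
This closure contains every attribute of R1, so R1 ∩ R2 → R1. The join is lossless.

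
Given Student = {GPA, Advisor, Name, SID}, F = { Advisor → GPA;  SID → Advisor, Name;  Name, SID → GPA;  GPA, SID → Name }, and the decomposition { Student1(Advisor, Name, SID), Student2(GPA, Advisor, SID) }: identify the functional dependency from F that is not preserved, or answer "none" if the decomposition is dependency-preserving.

none

Advisor → GPA lies within Student2.
SID → Advisor, Name lies within Student1.
Name, SID → GPA: restricted closure across fragments reaches GPA.
GPA, SID → Name: restricted closure across fragments reaches Name.
Every dependency is enforceable on the fragments, so the decomposition is dependency-preserving.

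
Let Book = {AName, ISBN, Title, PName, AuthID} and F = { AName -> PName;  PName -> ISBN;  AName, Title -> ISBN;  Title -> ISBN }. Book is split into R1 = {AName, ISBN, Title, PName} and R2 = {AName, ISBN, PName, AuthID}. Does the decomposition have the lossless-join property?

No

Common attributes: R1 ∩ R2 = {AName, ISBN, PName}.
No dependency enlarges {AName, ISBN, PName}, so (AName, ISBN, PName)⁺ = {AName, ISBN, PName}.
The closure contains neither all of R1 = {AName, ISBN, Title, PName} nor all of R2 = {AName, ISBN, PName, AuthID}, so the common attributes are not a superkey of either fragment. The join is lossy.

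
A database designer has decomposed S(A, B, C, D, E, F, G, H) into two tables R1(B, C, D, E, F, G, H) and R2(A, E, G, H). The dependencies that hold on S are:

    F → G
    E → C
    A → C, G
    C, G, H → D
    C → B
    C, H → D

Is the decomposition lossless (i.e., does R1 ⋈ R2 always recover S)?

No

Common attributes: R1 ∩ R2 = {E, G, H}.
Closure of {E, G, H}: E → C applies, adding C; C, G, H → D applies, adding D; C → B applies, adding B. So (E, G, H)⁺ = {B, C, D, E, G, H}.
The closure contains neither all of R1 = {B, C, D, E, F, G, H} nor all of R2 = {A, E, G, H}, so the common attributes are not a superkey of either fragment. The join is lossy.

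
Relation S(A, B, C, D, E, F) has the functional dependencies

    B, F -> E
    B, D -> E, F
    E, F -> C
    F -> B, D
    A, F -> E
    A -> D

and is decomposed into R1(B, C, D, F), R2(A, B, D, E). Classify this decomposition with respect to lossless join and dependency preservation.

lossless and dependency-preserving

Lossless test: (B, D)⁺ = {B, C, D, E, F}, which contains all of one fragment — lossless.
Dependency preservation: B, F → E; B, D → E, F; E, F → C; A, F → E are not contained in any single fragment, but the restricted closure of each left-hand side across the fragments still reaches the right-hand side; the remaining FDs each lie inside some fragment. All dependencies are preserved.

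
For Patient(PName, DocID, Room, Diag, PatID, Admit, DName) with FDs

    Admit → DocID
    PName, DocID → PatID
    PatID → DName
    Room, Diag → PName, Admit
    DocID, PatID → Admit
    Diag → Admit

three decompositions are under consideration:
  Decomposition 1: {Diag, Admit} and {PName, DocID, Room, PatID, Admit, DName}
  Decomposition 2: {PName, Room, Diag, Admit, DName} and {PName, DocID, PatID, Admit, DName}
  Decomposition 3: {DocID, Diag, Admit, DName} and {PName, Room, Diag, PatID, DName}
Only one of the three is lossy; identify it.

Decomposition 1

Decomposition 1: common = {Admit}, closure = {DocID, Admit} → lossy.
Decomposition 2: common = {PName, Admit, DName}, closure = {PName, DocID, PatID, Admit, DName} → lossless.
Decomposition 3: common = {Diag, DName}, closure = {DocID, Diag, Admit, DName} → lossless.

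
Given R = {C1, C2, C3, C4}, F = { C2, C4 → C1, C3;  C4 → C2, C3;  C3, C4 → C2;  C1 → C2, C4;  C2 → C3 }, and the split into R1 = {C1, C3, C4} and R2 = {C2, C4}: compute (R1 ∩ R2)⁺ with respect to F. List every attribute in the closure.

C1, C2, C3, C4

R1 ∩ R2 = {C4}.
C4 → C2, C3 applies, adding C2, C3
C2, C4 → C1, C3 applies, adding C1
Closure: {C1, C2, C3, C4}.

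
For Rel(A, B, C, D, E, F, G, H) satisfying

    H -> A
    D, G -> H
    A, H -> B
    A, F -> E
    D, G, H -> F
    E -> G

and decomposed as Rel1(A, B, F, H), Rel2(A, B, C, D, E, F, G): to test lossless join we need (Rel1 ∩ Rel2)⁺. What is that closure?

Rel1 ∩ Rel2 = {A, B, F}.
A, F → E applies, adding E
E → G applies, adding G
Closure: {A, B, E, F, G}.

A, B, E, F, G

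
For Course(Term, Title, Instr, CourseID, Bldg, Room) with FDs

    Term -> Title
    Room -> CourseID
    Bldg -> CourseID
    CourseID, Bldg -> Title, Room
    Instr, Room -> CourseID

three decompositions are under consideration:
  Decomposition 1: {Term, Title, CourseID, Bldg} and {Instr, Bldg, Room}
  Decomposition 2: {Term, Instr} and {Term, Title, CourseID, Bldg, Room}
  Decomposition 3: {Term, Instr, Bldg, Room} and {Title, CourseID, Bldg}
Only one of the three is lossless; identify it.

Decomposition 1: common = {Bldg}, closure = {Title, CourseID, Bldg, Room} → lossy.
Decomposition 2: common = {Term}, closure = {Term, Title} → lossy.
Decomposition 3: common = {Bldg}, closure = {Title, CourseID, Bldg, Room} → lossless.

Decomposition 3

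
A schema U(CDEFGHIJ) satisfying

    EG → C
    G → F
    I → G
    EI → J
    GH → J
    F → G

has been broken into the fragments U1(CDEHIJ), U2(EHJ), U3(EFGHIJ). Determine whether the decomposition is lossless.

Chase test. Columns are CDEFGHIJ; row i has aⱼ where attribute j ∈ Ui, else bᵢⱼ.
Initial tableau (one row per fragment):
  row 1: a1 a2 a3 b14 b15 a6 a7 a8
  row 2: b21 b22 a3 b24 b25 a6 b27 a8
  row 3: b31 b32 a3 a4 a5 a6 a7 a8
Rows 1 and 3 agree on I; apply I→G and equate their G entries.
Rows 1 and 3 agree on EG; apply EG→C and equate their C entries.
Rows 1 and 3 agree on G; apply G→F and equate their F entries.
Row 1 is now all distinguished symbols — the join is lossless.

Yes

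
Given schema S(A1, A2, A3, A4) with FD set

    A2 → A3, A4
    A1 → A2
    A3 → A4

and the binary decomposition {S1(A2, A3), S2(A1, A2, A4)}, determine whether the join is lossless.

Common attributes: S1 ∩ S2 = {A2}.
Closure of {A2}: A2 → A3, A4 applies, adding A3, A4. So (A2)⁺ = {A2, A3, A4}.
This closure contains every attribute of S1, so S1 ∩ S2 → S1. The join is lossless.

Yes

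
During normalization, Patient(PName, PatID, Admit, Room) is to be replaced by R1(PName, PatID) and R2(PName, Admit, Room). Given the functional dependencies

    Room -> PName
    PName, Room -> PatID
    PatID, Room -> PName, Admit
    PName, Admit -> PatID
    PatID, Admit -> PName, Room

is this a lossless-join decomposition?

No

Common attributes: R1 ∩ R2 = {PName}.
No dependency enlarges {PName}, so (PName)⁺ = {PName}.
The closure contains neither all of R1 = {PName, PatID} nor all of R2 = {PName, Admit, Room}, so the common attributes are not a superkey of either fragment. The join is lossy.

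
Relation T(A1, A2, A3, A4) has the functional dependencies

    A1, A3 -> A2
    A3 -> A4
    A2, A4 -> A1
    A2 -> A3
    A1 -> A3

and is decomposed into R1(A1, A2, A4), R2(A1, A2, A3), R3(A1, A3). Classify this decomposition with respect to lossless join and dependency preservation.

lossless but not dependency-preserving

Lossless test (chase): Rows 2 and 3 agree on A1, A3; apply A1, A3→A2 and equate their A2 entries. Rows 2 and 3 agree on A3; apply A3→A4 and equate their A4 entries. Rows 1 and 2 agree on A2; apply A2→A3 and equate their A3 entries. Rows 1 and 2 agree on A3; apply A3→A4 and equate their A4 entries. Row 1 is now all distinguished symbols — the join is lossless.
Dependency preservation: the restricted closure of {A3} across the fragments never reaches {A4}, so A3 → A4 cannot be enforced without a join — not preserved.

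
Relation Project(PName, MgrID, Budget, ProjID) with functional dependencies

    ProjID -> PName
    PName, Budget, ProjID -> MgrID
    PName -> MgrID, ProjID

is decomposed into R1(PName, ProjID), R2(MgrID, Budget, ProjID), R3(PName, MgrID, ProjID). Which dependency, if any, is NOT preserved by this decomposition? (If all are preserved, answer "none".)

ProjID → PName lies within R1.
PName, Budget, ProjID → MgrID: restricted closure across fragments reaches MgrID.
PName → MgrID, ProjID lies within R3.
Every dependency is enforceable on the fragments, so the decomposition is dependency-preserving.

none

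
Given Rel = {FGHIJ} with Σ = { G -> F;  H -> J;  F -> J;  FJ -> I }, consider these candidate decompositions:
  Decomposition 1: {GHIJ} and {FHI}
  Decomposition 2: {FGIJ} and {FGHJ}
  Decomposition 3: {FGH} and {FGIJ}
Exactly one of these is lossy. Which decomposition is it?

Decomposition 1: common = {HI}, closure = {HIJ} → lossy.
Decomposition 2: common = {FGJ}, closure = {FGIJ} → lossless.
Decomposition 3: common = {FG}, closure = {FGIJ} → lossless.

Decomposition 1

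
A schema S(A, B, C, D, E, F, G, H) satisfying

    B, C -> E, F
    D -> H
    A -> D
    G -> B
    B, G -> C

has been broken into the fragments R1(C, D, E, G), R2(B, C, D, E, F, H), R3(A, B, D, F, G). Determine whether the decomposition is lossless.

Yes

Chase test. Columns are A, B, C, D, E, F, G, H; row i has aⱼ where attribute j ∈ Ri, else bᵢⱼ.
Initial tableau (one row per fragment):
  row 1: b11 b12 a3 a4 a5 b16 a7 b18
  row 2: b21 a2 a3 a4 a5 a6 b27 a8
  row 3: a1 a2 b33 a4 b35 a6 a7 b38
Rows 1 and 2 agree on D; apply D→H and equate their H entries.
Rows 1 and 3 agree on D; apply D→H and equate their H entries.
Rows 1 and 3 agree on G; apply G→B and equate their B entries.
Rows 1 and 3 agree on B, G; apply B, G→C and equate their C entries.
Rows 1 and 2 agree on B, C; apply B, C→E, F and equate their E, F entries.
Rows 1 and 3 agree on B, C; apply B, C→E, F and equate their E, F entries.
Row 3 is now all distinguished symbols — the join is lossless.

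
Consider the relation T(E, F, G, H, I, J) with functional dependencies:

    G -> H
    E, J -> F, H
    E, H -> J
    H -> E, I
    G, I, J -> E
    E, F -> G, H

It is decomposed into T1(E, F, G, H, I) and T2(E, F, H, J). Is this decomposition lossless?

Yes

Common attributes: T1 ∩ T2 = {E, F, H}.
Closure of {E, F, H}: E, H → J applies, adding J; H → E, I applies, adding I; E, F → G, H applies, adding G. So (E, F, H)⁺ = {E, F, G, H, I, J}.
This closure contains every attribute of T1, so T1 ∩ T2 → T1. The join is lossless.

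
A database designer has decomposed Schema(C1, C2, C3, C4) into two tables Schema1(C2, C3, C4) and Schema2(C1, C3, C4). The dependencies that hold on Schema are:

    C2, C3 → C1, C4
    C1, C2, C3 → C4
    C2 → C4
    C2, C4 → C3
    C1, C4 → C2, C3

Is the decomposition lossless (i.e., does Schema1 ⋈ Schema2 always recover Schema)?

Common attributes: Schema1 ∩ Schema2 = {C3, C4}.
No dependency enlarges {C3, C4}, so (C3, C4)⁺ = {C3, C4}.
The closure contains neither all of Schema1 = {C2, C3, C4} nor all of Schema2 = {C1, C3, C4}, so the common attributes are not a superkey of either fragment. The join is lossy.

No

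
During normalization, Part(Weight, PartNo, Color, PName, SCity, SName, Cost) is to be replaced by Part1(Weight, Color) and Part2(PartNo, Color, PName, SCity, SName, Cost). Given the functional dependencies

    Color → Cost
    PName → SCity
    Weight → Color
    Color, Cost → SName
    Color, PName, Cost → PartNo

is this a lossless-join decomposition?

No

Common attributes: Part1 ∩ Part2 = {Color}.
Closure of {Color}: Color → Cost applies, adding Cost; Color, Cost → SName applies, adding SName. So (Color)⁺ = {Color, SName, Cost}.
The closure contains neither all of Part1 = {Weight, Color} nor all of Part2 = {PartNo, Color, PName, SCity, SName, Cost}, so the common attributes are not a superkey of either fragment. The join is lossy.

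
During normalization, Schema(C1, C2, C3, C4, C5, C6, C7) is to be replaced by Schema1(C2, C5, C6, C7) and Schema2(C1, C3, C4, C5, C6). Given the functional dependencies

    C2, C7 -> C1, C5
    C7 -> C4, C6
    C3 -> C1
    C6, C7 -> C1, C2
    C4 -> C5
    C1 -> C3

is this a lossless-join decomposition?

Common attributes: Schema1 ∩ Schema2 = {C5, C6}.
No dependency enlarges {C5, C6}, so (C5, C6)⁺ = {C5, C6}.
The closure contains neither all of Schema1 = {C2, C5, C6, C7} nor all of Schema2 = {C1, C3, C4, C5, C6}, so the common attributes are not a superkey of either fragment. The join is lossy.

No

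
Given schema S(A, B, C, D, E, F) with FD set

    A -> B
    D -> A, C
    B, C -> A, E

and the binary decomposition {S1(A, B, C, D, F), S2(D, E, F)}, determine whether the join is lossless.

Yes

Common attributes: S1 ∩ S2 = {D, F}.
Closure of {D, F}: D → A, C applies, adding A, C; A → B applies, adding B; B, C → A, E applies, adding E. So (D, F)⁺ = {A, B, C, D, E, F}.
This closure contains every attribute of S1, so S1 ∩ S2 → S1. The join is lossless.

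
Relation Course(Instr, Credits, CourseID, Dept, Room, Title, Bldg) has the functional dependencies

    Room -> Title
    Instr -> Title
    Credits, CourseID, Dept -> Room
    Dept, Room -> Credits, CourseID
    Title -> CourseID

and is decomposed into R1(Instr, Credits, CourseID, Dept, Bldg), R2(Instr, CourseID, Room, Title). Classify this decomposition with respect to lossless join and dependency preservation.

lossy and not dependency-preserving

Lossless test: (Instr, CourseID)⁺ = {Instr, CourseID, Title}, which is a superkey of neither fragment — lossy.
Dependency preservation: the restricted closure of {Credits, CourseID, Dept} across the fragments never reaches {Room}, so Credits, CourseID, Dept → Room cannot be enforced without a join — not preserved.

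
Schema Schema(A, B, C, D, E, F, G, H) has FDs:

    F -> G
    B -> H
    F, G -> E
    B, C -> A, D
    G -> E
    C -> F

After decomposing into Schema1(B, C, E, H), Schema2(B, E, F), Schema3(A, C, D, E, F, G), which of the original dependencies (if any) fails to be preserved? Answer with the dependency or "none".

B, C -> A, D

Check B, C → A, D: no single fragment contains all of {A, B, C, D}, and the restricted closure of {B, C} across the fragments never reaches {A, D}.
F → G is preserved.
B → H is preserved.
F, G → E is preserved.
G → E is preserved.
C → F is preserved.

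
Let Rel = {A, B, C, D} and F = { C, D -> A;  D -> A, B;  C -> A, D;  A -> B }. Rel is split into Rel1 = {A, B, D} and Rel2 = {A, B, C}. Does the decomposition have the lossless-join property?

No

Common attributes: Rel1 ∩ Rel2 = {A, B}.
No dependency enlarges {A, B}, so (A, B)⁺ = {A, B}.
The closure contains neither all of Rel1 = {A, B, D} nor all of Rel2 = {A, B, C}, so the common attributes are not a superkey of either fragment. The join is lossy.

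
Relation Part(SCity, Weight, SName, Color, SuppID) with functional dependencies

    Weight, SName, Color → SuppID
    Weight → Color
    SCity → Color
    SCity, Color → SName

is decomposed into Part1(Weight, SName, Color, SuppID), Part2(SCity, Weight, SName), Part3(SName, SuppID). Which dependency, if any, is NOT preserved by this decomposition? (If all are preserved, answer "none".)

SCity → Color

Check SCity → Color: no single fragment contains all of {SCity, Color}, and the restricted closure of {SCity} across the fragments never reaches {Color}.
Weight, SName, Color → SuppID is preserved.
Weight → Color is preserved.
SCity, Color → SName is preserved.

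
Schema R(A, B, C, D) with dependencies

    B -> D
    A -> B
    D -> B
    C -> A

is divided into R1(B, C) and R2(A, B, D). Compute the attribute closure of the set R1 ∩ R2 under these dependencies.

B, D

R1 ∩ R2 = {B}.
B → D applies, adding D
Closure: {B, D}.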